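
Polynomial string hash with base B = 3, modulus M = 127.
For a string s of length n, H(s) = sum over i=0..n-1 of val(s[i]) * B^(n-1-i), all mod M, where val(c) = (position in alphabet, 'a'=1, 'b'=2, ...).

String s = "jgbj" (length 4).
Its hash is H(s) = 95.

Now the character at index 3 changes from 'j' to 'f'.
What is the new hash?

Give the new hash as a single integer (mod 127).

val('j') = 10, val('f') = 6
Position k = 3, exponent = n-1-k = 0
B^0 mod M = 3^0 mod 127 = 1
Delta = (6 - 10) * 1 mod 127 = 123
New hash = (95 + 123) mod 127 = 91

Answer: 91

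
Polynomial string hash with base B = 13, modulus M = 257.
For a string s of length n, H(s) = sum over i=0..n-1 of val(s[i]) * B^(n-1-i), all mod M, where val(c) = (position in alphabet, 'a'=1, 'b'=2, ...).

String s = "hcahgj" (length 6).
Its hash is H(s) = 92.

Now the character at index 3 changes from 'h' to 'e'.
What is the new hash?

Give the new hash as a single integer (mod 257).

Answer: 99

Derivation:
val('h') = 8, val('e') = 5
Position k = 3, exponent = n-1-k = 2
B^2 mod M = 13^2 mod 257 = 169
Delta = (5 - 8) * 169 mod 257 = 7
New hash = (92 + 7) mod 257 = 99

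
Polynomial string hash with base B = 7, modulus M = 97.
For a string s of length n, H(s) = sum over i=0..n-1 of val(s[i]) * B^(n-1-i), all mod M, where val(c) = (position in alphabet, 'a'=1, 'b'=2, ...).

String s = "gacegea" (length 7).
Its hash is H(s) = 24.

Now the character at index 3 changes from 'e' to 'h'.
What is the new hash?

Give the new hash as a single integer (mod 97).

Answer: 83

Derivation:
val('e') = 5, val('h') = 8
Position k = 3, exponent = n-1-k = 3
B^3 mod M = 7^3 mod 97 = 52
Delta = (8 - 5) * 52 mod 97 = 59
New hash = (24 + 59) mod 97 = 83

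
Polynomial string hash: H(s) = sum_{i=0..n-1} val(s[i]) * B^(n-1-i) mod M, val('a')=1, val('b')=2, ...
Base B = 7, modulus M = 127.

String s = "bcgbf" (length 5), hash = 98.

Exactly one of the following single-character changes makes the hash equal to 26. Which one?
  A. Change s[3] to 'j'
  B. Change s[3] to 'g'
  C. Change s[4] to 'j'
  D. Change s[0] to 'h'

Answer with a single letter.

Answer: D

Derivation:
Option A: s[3]='b'->'j', delta=(10-2)*7^1 mod 127 = 56, hash=98+56 mod 127 = 27
Option B: s[3]='b'->'g', delta=(7-2)*7^1 mod 127 = 35, hash=98+35 mod 127 = 6
Option C: s[4]='f'->'j', delta=(10-6)*7^0 mod 127 = 4, hash=98+4 mod 127 = 102
Option D: s[0]='b'->'h', delta=(8-2)*7^4 mod 127 = 55, hash=98+55 mod 127 = 26 <-- target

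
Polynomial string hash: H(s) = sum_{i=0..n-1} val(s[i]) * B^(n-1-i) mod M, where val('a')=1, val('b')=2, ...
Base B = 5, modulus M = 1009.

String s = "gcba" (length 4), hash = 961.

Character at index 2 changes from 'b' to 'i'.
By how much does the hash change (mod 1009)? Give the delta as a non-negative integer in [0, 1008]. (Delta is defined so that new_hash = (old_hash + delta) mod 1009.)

Answer: 35

Derivation:
Delta formula: (val(new) - val(old)) * B^(n-1-k) mod M
  val('i') - val('b') = 9 - 2 = 7
  B^(n-1-k) = 5^1 mod 1009 = 5
  Delta = 7 * 5 mod 1009 = 35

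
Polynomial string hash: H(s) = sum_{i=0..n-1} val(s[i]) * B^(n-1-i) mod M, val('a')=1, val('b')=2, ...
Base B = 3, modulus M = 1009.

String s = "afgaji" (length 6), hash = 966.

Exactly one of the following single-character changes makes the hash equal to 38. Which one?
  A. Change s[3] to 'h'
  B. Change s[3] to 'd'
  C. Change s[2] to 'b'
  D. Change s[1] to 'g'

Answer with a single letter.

Option A: s[3]='a'->'h', delta=(8-1)*3^2 mod 1009 = 63, hash=966+63 mod 1009 = 20
Option B: s[3]='a'->'d', delta=(4-1)*3^2 mod 1009 = 27, hash=966+27 mod 1009 = 993
Option C: s[2]='g'->'b', delta=(2-7)*3^3 mod 1009 = 874, hash=966+874 mod 1009 = 831
Option D: s[1]='f'->'g', delta=(7-6)*3^4 mod 1009 = 81, hash=966+81 mod 1009 = 38 <-- target

Answer: D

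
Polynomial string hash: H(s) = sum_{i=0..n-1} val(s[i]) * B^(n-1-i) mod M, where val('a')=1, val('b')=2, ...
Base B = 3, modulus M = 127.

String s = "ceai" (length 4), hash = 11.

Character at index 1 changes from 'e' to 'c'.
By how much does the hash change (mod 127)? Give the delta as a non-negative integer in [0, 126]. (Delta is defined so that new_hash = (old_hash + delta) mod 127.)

Delta formula: (val(new) - val(old)) * B^(n-1-k) mod M
  val('c') - val('e') = 3 - 5 = -2
  B^(n-1-k) = 3^2 mod 127 = 9
  Delta = -2 * 9 mod 127 = 109

Answer: 109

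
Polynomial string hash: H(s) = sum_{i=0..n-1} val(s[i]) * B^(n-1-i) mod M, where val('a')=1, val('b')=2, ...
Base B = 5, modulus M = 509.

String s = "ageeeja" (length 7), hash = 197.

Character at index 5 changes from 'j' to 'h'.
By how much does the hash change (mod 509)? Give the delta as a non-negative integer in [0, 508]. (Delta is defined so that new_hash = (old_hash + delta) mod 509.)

Answer: 499

Derivation:
Delta formula: (val(new) - val(old)) * B^(n-1-k) mod M
  val('h') - val('j') = 8 - 10 = -2
  B^(n-1-k) = 5^1 mod 509 = 5
  Delta = -2 * 5 mod 509 = 499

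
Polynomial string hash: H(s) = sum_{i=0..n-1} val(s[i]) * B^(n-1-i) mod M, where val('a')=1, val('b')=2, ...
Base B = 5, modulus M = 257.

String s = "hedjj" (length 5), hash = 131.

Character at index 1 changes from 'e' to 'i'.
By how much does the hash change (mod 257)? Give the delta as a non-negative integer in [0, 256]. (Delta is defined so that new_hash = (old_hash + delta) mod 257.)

Answer: 243

Derivation:
Delta formula: (val(new) - val(old)) * B^(n-1-k) mod M
  val('i') - val('e') = 9 - 5 = 4
  B^(n-1-k) = 5^3 mod 257 = 125
  Delta = 4 * 125 mod 257 = 243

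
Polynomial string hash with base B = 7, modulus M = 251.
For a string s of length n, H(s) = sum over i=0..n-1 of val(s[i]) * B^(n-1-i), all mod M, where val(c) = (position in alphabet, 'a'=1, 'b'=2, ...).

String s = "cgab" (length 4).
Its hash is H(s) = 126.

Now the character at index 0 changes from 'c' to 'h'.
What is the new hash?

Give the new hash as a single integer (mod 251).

Answer: 84

Derivation:
val('c') = 3, val('h') = 8
Position k = 0, exponent = n-1-k = 3
B^3 mod M = 7^3 mod 251 = 92
Delta = (8 - 3) * 92 mod 251 = 209
New hash = (126 + 209) mod 251 = 84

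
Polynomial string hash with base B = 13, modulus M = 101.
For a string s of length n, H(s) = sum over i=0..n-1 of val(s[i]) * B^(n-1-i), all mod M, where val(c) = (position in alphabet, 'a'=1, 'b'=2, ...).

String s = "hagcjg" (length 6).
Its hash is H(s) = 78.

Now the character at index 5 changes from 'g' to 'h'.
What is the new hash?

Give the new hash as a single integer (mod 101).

val('g') = 7, val('h') = 8
Position k = 5, exponent = n-1-k = 0
B^0 mod M = 13^0 mod 101 = 1
Delta = (8 - 7) * 1 mod 101 = 1
New hash = (78 + 1) mod 101 = 79

Answer: 79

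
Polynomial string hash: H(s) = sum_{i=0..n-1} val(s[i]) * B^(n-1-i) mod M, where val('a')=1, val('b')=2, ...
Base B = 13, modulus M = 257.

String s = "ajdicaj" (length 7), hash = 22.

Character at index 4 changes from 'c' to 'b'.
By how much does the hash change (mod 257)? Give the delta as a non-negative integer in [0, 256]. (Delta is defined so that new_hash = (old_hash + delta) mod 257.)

Answer: 88

Derivation:
Delta formula: (val(new) - val(old)) * B^(n-1-k) mod M
  val('b') - val('c') = 2 - 3 = -1
  B^(n-1-k) = 13^2 mod 257 = 169
  Delta = -1 * 169 mod 257 = 88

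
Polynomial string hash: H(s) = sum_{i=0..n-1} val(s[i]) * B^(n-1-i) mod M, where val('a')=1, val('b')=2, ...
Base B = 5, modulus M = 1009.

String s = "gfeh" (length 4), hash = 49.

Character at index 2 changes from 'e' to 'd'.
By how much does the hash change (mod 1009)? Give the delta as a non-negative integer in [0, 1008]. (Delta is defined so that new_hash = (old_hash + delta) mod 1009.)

Answer: 1004

Derivation:
Delta formula: (val(new) - val(old)) * B^(n-1-k) mod M
  val('d') - val('e') = 4 - 5 = -1
  B^(n-1-k) = 5^1 mod 1009 = 5
  Delta = -1 * 5 mod 1009 = 1004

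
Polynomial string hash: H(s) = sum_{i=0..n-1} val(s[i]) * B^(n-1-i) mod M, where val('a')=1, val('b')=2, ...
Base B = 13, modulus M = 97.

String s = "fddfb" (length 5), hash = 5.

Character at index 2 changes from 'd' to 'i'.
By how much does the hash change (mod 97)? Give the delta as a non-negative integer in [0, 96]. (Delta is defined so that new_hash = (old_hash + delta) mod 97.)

Delta formula: (val(new) - val(old)) * B^(n-1-k) mod M
  val('i') - val('d') = 9 - 4 = 5
  B^(n-1-k) = 13^2 mod 97 = 72
  Delta = 5 * 72 mod 97 = 69

Answer: 69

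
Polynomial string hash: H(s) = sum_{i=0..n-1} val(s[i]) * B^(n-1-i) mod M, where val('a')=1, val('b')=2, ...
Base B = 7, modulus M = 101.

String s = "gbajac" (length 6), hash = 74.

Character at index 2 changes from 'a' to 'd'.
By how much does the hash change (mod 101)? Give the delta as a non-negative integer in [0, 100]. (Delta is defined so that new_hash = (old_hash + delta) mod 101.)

Answer: 19

Derivation:
Delta formula: (val(new) - val(old)) * B^(n-1-k) mod M
  val('d') - val('a') = 4 - 1 = 3
  B^(n-1-k) = 7^3 mod 101 = 40
  Delta = 3 * 40 mod 101 = 19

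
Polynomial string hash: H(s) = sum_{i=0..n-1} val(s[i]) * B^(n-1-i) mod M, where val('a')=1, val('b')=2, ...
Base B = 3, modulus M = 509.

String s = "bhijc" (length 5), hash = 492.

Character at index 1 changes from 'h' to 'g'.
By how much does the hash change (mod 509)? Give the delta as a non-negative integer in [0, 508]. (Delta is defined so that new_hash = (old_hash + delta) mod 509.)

Delta formula: (val(new) - val(old)) * B^(n-1-k) mod M
  val('g') - val('h') = 7 - 8 = -1
  B^(n-1-k) = 3^3 mod 509 = 27
  Delta = -1 * 27 mod 509 = 482

Answer: 482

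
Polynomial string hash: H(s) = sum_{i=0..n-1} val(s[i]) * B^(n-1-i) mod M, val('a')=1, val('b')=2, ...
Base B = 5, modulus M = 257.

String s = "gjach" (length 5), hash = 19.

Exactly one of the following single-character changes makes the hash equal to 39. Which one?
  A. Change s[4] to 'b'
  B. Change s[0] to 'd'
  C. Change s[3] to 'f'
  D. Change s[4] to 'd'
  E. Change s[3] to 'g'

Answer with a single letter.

Option A: s[4]='h'->'b', delta=(2-8)*5^0 mod 257 = 251, hash=19+251 mod 257 = 13
Option B: s[0]='g'->'d', delta=(4-7)*5^4 mod 257 = 181, hash=19+181 mod 257 = 200
Option C: s[3]='c'->'f', delta=(6-3)*5^1 mod 257 = 15, hash=19+15 mod 257 = 34
Option D: s[4]='h'->'d', delta=(4-8)*5^0 mod 257 = 253, hash=19+253 mod 257 = 15
Option E: s[3]='c'->'g', delta=(7-3)*5^1 mod 257 = 20, hash=19+20 mod 257 = 39 <-- target

Answer: E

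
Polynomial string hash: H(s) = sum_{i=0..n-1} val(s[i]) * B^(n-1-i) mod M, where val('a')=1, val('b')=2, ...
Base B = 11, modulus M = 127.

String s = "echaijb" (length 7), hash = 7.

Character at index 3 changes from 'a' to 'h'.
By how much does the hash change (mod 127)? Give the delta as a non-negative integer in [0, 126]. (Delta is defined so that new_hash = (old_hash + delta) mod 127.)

Delta formula: (val(new) - val(old)) * B^(n-1-k) mod M
  val('h') - val('a') = 8 - 1 = 7
  B^(n-1-k) = 11^3 mod 127 = 61
  Delta = 7 * 61 mod 127 = 46

Answer: 46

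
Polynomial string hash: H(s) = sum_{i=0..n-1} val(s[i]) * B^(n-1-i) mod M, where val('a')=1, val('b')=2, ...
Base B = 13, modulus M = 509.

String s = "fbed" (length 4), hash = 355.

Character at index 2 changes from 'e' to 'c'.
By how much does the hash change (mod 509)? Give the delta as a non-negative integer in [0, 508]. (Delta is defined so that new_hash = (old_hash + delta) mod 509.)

Delta formula: (val(new) - val(old)) * B^(n-1-k) mod M
  val('c') - val('e') = 3 - 5 = -2
  B^(n-1-k) = 13^1 mod 509 = 13
  Delta = -2 * 13 mod 509 = 483

Answer: 483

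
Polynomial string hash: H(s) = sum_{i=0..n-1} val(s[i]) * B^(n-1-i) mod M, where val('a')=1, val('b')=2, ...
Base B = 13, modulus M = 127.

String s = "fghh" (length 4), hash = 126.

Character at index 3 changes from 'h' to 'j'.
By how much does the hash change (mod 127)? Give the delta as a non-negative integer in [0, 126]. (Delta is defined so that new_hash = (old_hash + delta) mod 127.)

Answer: 2

Derivation:
Delta formula: (val(new) - val(old)) * B^(n-1-k) mod M
  val('j') - val('h') = 10 - 8 = 2
  B^(n-1-k) = 13^0 mod 127 = 1
  Delta = 2 * 1 mod 127 = 2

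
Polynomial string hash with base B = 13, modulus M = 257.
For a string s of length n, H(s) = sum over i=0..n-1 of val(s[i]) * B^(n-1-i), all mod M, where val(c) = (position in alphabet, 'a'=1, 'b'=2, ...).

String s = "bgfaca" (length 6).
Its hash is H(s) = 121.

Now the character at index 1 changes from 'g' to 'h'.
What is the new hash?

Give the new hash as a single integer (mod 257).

val('g') = 7, val('h') = 8
Position k = 1, exponent = n-1-k = 4
B^4 mod M = 13^4 mod 257 = 34
Delta = (8 - 7) * 34 mod 257 = 34
New hash = (121 + 34) mod 257 = 155

Answer: 155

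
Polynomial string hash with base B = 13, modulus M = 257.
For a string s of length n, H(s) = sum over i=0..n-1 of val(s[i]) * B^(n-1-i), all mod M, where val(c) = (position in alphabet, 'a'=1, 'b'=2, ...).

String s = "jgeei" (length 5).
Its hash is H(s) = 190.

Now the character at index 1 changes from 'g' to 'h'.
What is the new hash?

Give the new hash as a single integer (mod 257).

val('g') = 7, val('h') = 8
Position k = 1, exponent = n-1-k = 3
B^3 mod M = 13^3 mod 257 = 141
Delta = (8 - 7) * 141 mod 257 = 141
New hash = (190 + 141) mod 257 = 74

Answer: 74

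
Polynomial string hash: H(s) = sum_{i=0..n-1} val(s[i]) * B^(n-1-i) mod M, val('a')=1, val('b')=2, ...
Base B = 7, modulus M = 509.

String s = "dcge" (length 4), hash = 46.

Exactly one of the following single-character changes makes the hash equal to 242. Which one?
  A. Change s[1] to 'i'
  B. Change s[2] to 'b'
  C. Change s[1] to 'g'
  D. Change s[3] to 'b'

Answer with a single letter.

Answer: C

Derivation:
Option A: s[1]='c'->'i', delta=(9-3)*7^2 mod 509 = 294, hash=46+294 mod 509 = 340
Option B: s[2]='g'->'b', delta=(2-7)*7^1 mod 509 = 474, hash=46+474 mod 509 = 11
Option C: s[1]='c'->'g', delta=(7-3)*7^2 mod 509 = 196, hash=46+196 mod 509 = 242 <-- target
Option D: s[3]='e'->'b', delta=(2-5)*7^0 mod 509 = 506, hash=46+506 mod 509 = 43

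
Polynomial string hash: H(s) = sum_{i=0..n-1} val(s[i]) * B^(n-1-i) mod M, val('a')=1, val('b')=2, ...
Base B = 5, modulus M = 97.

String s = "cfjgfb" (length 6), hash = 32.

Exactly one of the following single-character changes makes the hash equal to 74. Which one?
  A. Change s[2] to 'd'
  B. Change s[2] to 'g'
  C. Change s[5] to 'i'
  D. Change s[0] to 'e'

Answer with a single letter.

Answer: D

Derivation:
Option A: s[2]='j'->'d', delta=(4-10)*5^3 mod 97 = 26, hash=32+26 mod 97 = 58
Option B: s[2]='j'->'g', delta=(7-10)*5^3 mod 97 = 13, hash=32+13 mod 97 = 45
Option C: s[5]='b'->'i', delta=(9-2)*5^0 mod 97 = 7, hash=32+7 mod 97 = 39
Option D: s[0]='c'->'e', delta=(5-3)*5^5 mod 97 = 42, hash=32+42 mod 97 = 74 <-- target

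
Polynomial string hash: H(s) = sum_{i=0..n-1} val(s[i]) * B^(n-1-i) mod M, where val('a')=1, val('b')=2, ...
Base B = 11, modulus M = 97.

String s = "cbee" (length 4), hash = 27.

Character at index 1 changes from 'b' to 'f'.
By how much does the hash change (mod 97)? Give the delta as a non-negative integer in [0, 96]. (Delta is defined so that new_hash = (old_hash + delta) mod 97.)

Answer: 96

Derivation:
Delta formula: (val(new) - val(old)) * B^(n-1-k) mod M
  val('f') - val('b') = 6 - 2 = 4
  B^(n-1-k) = 11^2 mod 97 = 24
  Delta = 4 * 24 mod 97 = 96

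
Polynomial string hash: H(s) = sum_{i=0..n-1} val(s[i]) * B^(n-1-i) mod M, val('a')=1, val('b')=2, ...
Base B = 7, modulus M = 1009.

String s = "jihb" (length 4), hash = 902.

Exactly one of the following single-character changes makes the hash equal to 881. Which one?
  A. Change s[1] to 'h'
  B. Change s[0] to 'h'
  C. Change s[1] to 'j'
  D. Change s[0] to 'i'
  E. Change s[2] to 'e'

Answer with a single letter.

Option A: s[1]='i'->'h', delta=(8-9)*7^2 mod 1009 = 960, hash=902+960 mod 1009 = 853
Option B: s[0]='j'->'h', delta=(8-10)*7^3 mod 1009 = 323, hash=902+323 mod 1009 = 216
Option C: s[1]='i'->'j', delta=(10-9)*7^2 mod 1009 = 49, hash=902+49 mod 1009 = 951
Option D: s[0]='j'->'i', delta=(9-10)*7^3 mod 1009 = 666, hash=902+666 mod 1009 = 559
Option E: s[2]='h'->'e', delta=(5-8)*7^1 mod 1009 = 988, hash=902+988 mod 1009 = 881 <-- target

Answer: E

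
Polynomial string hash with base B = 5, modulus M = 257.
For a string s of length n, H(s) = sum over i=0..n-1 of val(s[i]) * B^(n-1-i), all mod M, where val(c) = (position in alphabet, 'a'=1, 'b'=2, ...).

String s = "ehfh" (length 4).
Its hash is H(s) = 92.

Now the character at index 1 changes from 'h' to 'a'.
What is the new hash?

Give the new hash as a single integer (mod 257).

val('h') = 8, val('a') = 1
Position k = 1, exponent = n-1-k = 2
B^2 mod M = 5^2 mod 257 = 25
Delta = (1 - 8) * 25 mod 257 = 82
New hash = (92 + 82) mod 257 = 174

Answer: 174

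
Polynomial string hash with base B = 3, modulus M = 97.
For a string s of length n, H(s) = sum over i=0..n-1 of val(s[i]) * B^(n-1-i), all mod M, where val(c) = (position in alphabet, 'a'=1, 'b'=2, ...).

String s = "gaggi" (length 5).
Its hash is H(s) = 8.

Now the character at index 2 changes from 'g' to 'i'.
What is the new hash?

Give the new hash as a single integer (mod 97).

val('g') = 7, val('i') = 9
Position k = 2, exponent = n-1-k = 2
B^2 mod M = 3^2 mod 97 = 9
Delta = (9 - 7) * 9 mod 97 = 18
New hash = (8 + 18) mod 97 = 26

Answer: 26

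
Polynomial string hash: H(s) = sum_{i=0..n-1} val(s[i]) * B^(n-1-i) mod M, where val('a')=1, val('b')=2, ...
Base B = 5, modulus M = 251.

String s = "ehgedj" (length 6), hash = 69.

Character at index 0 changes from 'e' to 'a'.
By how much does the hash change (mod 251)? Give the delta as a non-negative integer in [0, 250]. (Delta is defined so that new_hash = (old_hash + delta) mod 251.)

Answer: 50

Derivation:
Delta formula: (val(new) - val(old)) * B^(n-1-k) mod M
  val('a') - val('e') = 1 - 5 = -4
  B^(n-1-k) = 5^5 mod 251 = 113
  Delta = -4 * 113 mod 251 = 50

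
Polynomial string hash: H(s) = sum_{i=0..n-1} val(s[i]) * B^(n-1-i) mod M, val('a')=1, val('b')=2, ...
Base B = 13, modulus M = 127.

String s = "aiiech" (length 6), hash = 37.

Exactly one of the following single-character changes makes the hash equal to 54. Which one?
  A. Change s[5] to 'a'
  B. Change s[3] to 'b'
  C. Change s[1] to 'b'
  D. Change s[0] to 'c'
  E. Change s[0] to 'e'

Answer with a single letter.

Answer: D

Derivation:
Option A: s[5]='h'->'a', delta=(1-8)*13^0 mod 127 = 120, hash=37+120 mod 127 = 30
Option B: s[3]='e'->'b', delta=(2-5)*13^2 mod 127 = 1, hash=37+1 mod 127 = 38
Option C: s[1]='i'->'b', delta=(2-9)*13^4 mod 127 = 98, hash=37+98 mod 127 = 8
Option D: s[0]='a'->'c', delta=(3-1)*13^5 mod 127 = 17, hash=37+17 mod 127 = 54 <-- target
Option E: s[0]='a'->'e', delta=(5-1)*13^5 mod 127 = 34, hash=37+34 mod 127 = 71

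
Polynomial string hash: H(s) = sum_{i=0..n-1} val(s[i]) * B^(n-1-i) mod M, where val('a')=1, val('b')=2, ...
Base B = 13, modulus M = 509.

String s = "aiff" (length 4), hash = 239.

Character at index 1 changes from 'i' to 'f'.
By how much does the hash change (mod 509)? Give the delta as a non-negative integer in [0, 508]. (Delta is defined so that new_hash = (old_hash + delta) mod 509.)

Answer: 2

Derivation:
Delta formula: (val(new) - val(old)) * B^(n-1-k) mod M
  val('f') - val('i') = 6 - 9 = -3
  B^(n-1-k) = 13^2 mod 509 = 169
  Delta = -3 * 169 mod 509 = 2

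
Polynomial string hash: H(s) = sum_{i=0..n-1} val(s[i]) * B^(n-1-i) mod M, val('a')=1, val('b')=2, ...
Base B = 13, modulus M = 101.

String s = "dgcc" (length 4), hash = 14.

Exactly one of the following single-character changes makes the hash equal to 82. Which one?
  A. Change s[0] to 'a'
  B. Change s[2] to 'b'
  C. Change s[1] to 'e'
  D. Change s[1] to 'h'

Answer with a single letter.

Option A: s[0]='d'->'a', delta=(1-4)*13^3 mod 101 = 75, hash=14+75 mod 101 = 89
Option B: s[2]='c'->'b', delta=(2-3)*13^1 mod 101 = 88, hash=14+88 mod 101 = 1
Option C: s[1]='g'->'e', delta=(5-7)*13^2 mod 101 = 66, hash=14+66 mod 101 = 80
Option D: s[1]='g'->'h', delta=(8-7)*13^2 mod 101 = 68, hash=14+68 mod 101 = 82 <-- target

Answer: D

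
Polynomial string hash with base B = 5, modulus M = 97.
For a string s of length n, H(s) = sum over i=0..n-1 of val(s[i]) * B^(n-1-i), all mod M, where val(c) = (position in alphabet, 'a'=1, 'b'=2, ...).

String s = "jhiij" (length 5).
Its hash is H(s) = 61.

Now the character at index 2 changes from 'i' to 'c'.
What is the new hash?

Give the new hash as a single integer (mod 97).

Answer: 8

Derivation:
val('i') = 9, val('c') = 3
Position k = 2, exponent = n-1-k = 2
B^2 mod M = 5^2 mod 97 = 25
Delta = (3 - 9) * 25 mod 97 = 44
New hash = (61 + 44) mod 97 = 8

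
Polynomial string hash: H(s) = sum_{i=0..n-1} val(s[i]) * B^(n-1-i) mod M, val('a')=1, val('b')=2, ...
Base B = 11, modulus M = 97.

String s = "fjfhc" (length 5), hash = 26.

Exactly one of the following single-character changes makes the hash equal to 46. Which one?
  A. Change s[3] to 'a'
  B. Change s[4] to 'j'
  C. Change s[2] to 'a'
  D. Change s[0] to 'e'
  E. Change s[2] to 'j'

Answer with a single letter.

Answer: A

Derivation:
Option A: s[3]='h'->'a', delta=(1-8)*11^1 mod 97 = 20, hash=26+20 mod 97 = 46 <-- target
Option B: s[4]='c'->'j', delta=(10-3)*11^0 mod 97 = 7, hash=26+7 mod 97 = 33
Option C: s[2]='f'->'a', delta=(1-6)*11^2 mod 97 = 74, hash=26+74 mod 97 = 3
Option D: s[0]='f'->'e', delta=(5-6)*11^4 mod 97 = 6, hash=26+6 mod 97 = 32
Option E: s[2]='f'->'j', delta=(10-6)*11^2 mod 97 = 96, hash=26+96 mod 97 = 25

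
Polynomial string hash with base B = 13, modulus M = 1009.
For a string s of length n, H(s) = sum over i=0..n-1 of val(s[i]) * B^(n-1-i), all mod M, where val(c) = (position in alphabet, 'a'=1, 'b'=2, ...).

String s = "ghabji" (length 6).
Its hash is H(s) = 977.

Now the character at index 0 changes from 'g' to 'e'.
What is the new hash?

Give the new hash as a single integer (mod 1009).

val('g') = 7, val('e') = 5
Position k = 0, exponent = n-1-k = 5
B^5 mod M = 13^5 mod 1009 = 990
Delta = (5 - 7) * 990 mod 1009 = 38
New hash = (977 + 38) mod 1009 = 6

Answer: 6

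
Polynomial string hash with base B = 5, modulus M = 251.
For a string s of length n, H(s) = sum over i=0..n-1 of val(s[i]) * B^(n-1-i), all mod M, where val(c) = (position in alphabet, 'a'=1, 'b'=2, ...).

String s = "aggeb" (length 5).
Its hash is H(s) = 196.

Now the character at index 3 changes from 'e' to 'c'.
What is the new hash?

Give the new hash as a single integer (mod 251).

val('e') = 5, val('c') = 3
Position k = 3, exponent = n-1-k = 1
B^1 mod M = 5^1 mod 251 = 5
Delta = (3 - 5) * 5 mod 251 = 241
New hash = (196 + 241) mod 251 = 186

Answer: 186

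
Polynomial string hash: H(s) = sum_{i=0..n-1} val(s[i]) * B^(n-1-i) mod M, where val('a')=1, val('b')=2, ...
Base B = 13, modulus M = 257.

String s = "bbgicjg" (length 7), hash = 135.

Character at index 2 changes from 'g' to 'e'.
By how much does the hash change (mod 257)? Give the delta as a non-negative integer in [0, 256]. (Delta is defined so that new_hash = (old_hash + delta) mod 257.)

Delta formula: (val(new) - val(old)) * B^(n-1-k) mod M
  val('e') - val('g') = 5 - 7 = -2
  B^(n-1-k) = 13^4 mod 257 = 34
  Delta = -2 * 34 mod 257 = 189

Answer: 189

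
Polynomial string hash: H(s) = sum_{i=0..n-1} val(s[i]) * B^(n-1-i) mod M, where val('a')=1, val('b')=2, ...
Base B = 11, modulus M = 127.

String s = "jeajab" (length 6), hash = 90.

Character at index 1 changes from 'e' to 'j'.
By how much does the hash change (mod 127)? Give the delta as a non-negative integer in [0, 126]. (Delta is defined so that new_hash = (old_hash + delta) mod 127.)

Delta formula: (val(new) - val(old)) * B^(n-1-k) mod M
  val('j') - val('e') = 10 - 5 = 5
  B^(n-1-k) = 11^4 mod 127 = 36
  Delta = 5 * 36 mod 127 = 53

Answer: 53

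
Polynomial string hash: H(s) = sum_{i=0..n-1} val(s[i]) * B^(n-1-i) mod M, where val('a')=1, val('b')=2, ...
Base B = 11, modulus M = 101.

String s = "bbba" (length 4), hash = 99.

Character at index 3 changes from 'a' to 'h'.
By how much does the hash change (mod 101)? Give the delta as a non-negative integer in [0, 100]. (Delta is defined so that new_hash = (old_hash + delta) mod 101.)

Delta formula: (val(new) - val(old)) * B^(n-1-k) mod M
  val('h') - val('a') = 8 - 1 = 7
  B^(n-1-k) = 11^0 mod 101 = 1
  Delta = 7 * 1 mod 101 = 7

Answer: 7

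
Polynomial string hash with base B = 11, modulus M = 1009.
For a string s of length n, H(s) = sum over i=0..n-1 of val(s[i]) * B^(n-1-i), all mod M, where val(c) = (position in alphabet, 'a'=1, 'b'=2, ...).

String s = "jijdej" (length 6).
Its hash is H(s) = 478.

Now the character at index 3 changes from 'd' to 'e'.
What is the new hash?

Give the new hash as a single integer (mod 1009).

val('d') = 4, val('e') = 5
Position k = 3, exponent = n-1-k = 2
B^2 mod M = 11^2 mod 1009 = 121
Delta = (5 - 4) * 121 mod 1009 = 121
New hash = (478 + 121) mod 1009 = 599

Answer: 599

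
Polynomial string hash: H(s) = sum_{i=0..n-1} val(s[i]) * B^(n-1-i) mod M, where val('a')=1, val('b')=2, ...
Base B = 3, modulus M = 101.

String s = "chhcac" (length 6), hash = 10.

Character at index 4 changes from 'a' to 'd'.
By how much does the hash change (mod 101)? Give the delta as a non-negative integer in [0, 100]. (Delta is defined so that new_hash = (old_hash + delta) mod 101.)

Delta formula: (val(new) - val(old)) * B^(n-1-k) mod M
  val('d') - val('a') = 4 - 1 = 3
  B^(n-1-k) = 3^1 mod 101 = 3
  Delta = 3 * 3 mod 101 = 9

Answer: 9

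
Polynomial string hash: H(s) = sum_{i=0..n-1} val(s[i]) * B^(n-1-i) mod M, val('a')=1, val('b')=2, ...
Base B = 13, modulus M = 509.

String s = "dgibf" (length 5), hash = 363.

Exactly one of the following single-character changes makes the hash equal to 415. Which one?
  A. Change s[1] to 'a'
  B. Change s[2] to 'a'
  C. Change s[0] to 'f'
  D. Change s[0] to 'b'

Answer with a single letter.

Option A: s[1]='g'->'a', delta=(1-7)*13^3 mod 509 = 52, hash=363+52 mod 509 = 415 <-- target
Option B: s[2]='i'->'a', delta=(1-9)*13^2 mod 509 = 175, hash=363+175 mod 509 = 29
Option C: s[0]='d'->'f', delta=(6-4)*13^4 mod 509 = 114, hash=363+114 mod 509 = 477
Option D: s[0]='d'->'b', delta=(2-4)*13^4 mod 509 = 395, hash=363+395 mod 509 = 249

Answer: A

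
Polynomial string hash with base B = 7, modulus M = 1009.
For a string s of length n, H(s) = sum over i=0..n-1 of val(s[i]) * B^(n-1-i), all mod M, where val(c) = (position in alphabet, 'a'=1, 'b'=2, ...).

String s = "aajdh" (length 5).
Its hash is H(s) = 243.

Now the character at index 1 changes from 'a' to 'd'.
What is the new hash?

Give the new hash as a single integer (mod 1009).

Answer: 263

Derivation:
val('a') = 1, val('d') = 4
Position k = 1, exponent = n-1-k = 3
B^3 mod M = 7^3 mod 1009 = 343
Delta = (4 - 1) * 343 mod 1009 = 20
New hash = (243 + 20) mod 1009 = 263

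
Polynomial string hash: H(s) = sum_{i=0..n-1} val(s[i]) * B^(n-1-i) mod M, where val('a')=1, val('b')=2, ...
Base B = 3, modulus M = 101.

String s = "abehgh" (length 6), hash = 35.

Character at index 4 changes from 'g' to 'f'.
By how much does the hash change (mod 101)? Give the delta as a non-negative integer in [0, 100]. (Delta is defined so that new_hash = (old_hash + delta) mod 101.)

Answer: 98

Derivation:
Delta formula: (val(new) - val(old)) * B^(n-1-k) mod M
  val('f') - val('g') = 6 - 7 = -1
  B^(n-1-k) = 3^1 mod 101 = 3
  Delta = -1 * 3 mod 101 = 98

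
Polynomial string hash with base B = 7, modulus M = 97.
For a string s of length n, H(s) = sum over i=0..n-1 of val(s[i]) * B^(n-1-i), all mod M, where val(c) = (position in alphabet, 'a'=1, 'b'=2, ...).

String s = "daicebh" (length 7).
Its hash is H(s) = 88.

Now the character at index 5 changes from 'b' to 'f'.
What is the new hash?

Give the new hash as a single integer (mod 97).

Answer: 19

Derivation:
val('b') = 2, val('f') = 6
Position k = 5, exponent = n-1-k = 1
B^1 mod M = 7^1 mod 97 = 7
Delta = (6 - 2) * 7 mod 97 = 28
New hash = (88 + 28) mod 97 = 19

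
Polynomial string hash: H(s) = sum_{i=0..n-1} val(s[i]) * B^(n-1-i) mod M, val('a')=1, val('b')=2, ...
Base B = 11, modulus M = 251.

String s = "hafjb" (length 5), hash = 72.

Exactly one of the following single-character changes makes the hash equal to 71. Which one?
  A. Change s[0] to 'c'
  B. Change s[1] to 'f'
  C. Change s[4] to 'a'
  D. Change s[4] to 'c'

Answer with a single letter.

Option A: s[0]='h'->'c', delta=(3-8)*11^4 mod 251 = 87, hash=72+87 mod 251 = 159
Option B: s[1]='a'->'f', delta=(6-1)*11^3 mod 251 = 129, hash=72+129 mod 251 = 201
Option C: s[4]='b'->'a', delta=(1-2)*11^0 mod 251 = 250, hash=72+250 mod 251 = 71 <-- target
Option D: s[4]='b'->'c', delta=(3-2)*11^0 mod 251 = 1, hash=72+1 mod 251 = 73

Answer: C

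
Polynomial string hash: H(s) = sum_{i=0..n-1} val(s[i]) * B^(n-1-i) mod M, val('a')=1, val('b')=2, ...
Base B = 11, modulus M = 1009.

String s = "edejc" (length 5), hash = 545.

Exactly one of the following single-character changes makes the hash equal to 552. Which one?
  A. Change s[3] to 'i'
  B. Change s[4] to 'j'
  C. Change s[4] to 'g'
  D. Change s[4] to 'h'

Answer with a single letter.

Option A: s[3]='j'->'i', delta=(9-10)*11^1 mod 1009 = 998, hash=545+998 mod 1009 = 534
Option B: s[4]='c'->'j', delta=(10-3)*11^0 mod 1009 = 7, hash=545+7 mod 1009 = 552 <-- target
Option C: s[4]='c'->'g', delta=(7-3)*11^0 mod 1009 = 4, hash=545+4 mod 1009 = 549
Option D: s[4]='c'->'h', delta=(8-3)*11^0 mod 1009 = 5, hash=545+5 mod 1009 = 550

Answer: B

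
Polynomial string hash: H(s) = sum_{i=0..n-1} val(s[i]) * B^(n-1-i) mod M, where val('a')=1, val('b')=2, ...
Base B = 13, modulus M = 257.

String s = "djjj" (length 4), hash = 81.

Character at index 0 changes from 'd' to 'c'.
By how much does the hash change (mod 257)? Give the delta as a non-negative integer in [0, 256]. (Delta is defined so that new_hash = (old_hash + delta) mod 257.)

Delta formula: (val(new) - val(old)) * B^(n-1-k) mod M
  val('c') - val('d') = 3 - 4 = -1
  B^(n-1-k) = 13^3 mod 257 = 141
  Delta = -1 * 141 mod 257 = 116

Answer: 116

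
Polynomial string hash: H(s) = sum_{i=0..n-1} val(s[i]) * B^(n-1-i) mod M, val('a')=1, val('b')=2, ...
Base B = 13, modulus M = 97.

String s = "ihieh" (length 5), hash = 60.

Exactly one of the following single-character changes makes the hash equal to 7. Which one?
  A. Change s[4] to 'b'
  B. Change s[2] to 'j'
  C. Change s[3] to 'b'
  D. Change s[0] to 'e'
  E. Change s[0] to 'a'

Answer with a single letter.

Option A: s[4]='h'->'b', delta=(2-8)*13^0 mod 97 = 91, hash=60+91 mod 97 = 54
Option B: s[2]='i'->'j', delta=(10-9)*13^2 mod 97 = 72, hash=60+72 mod 97 = 35
Option C: s[3]='e'->'b', delta=(2-5)*13^1 mod 97 = 58, hash=60+58 mod 97 = 21
Option D: s[0]='i'->'e', delta=(5-9)*13^4 mod 97 = 22, hash=60+22 mod 97 = 82
Option E: s[0]='i'->'a', delta=(1-9)*13^4 mod 97 = 44, hash=60+44 mod 97 = 7 <-- target

Answer: E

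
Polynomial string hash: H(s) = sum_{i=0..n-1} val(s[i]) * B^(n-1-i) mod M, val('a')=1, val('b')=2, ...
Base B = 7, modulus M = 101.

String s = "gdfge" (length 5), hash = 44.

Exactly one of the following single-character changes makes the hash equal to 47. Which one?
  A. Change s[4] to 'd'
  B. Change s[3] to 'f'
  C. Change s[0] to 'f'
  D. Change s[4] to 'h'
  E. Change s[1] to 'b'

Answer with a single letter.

Answer: D

Derivation:
Option A: s[4]='e'->'d', delta=(4-5)*7^0 mod 101 = 100, hash=44+100 mod 101 = 43
Option B: s[3]='g'->'f', delta=(6-7)*7^1 mod 101 = 94, hash=44+94 mod 101 = 37
Option C: s[0]='g'->'f', delta=(6-7)*7^4 mod 101 = 23, hash=44+23 mod 101 = 67
Option D: s[4]='e'->'h', delta=(8-5)*7^0 mod 101 = 3, hash=44+3 mod 101 = 47 <-- target
Option E: s[1]='d'->'b', delta=(2-4)*7^3 mod 101 = 21, hash=44+21 mod 101 = 65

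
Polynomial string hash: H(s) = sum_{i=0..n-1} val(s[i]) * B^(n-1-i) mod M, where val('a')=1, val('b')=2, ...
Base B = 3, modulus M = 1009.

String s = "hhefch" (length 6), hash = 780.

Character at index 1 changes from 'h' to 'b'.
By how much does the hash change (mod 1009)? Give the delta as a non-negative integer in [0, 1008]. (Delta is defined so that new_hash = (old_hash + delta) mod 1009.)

Delta formula: (val(new) - val(old)) * B^(n-1-k) mod M
  val('b') - val('h') = 2 - 8 = -6
  B^(n-1-k) = 3^4 mod 1009 = 81
  Delta = -6 * 81 mod 1009 = 523

Answer: 523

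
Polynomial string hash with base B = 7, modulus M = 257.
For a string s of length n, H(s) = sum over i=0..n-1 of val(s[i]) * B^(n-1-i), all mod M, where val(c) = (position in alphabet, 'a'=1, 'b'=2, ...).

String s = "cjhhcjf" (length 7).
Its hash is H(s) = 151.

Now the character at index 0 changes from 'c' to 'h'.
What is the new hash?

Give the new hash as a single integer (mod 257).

Answer: 123

Derivation:
val('c') = 3, val('h') = 8
Position k = 0, exponent = n-1-k = 6
B^6 mod M = 7^6 mod 257 = 200
Delta = (8 - 3) * 200 mod 257 = 229
New hash = (151 + 229) mod 257 = 123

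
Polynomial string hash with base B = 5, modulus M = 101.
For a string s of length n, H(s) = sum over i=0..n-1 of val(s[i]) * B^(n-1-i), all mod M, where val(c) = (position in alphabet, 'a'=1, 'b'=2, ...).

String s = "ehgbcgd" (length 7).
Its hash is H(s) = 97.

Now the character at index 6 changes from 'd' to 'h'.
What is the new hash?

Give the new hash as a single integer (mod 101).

val('d') = 4, val('h') = 8
Position k = 6, exponent = n-1-k = 0
B^0 mod M = 5^0 mod 101 = 1
Delta = (8 - 4) * 1 mod 101 = 4
New hash = (97 + 4) mod 101 = 0

Answer: 0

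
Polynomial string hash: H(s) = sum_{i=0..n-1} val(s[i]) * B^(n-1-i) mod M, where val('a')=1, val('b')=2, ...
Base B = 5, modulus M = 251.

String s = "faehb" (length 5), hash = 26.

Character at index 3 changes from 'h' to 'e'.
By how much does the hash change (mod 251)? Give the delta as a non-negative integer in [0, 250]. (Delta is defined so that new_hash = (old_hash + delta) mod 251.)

Answer: 236

Derivation:
Delta formula: (val(new) - val(old)) * B^(n-1-k) mod M
  val('e') - val('h') = 5 - 8 = -3
  B^(n-1-k) = 5^1 mod 251 = 5
  Delta = -3 * 5 mod 251 = 236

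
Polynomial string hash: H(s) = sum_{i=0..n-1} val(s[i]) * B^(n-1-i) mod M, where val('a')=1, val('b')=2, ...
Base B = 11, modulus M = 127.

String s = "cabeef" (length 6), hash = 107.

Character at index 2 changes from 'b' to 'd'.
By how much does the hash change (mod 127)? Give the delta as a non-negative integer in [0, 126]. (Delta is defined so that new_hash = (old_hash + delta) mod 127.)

Answer: 122

Derivation:
Delta formula: (val(new) - val(old)) * B^(n-1-k) mod M
  val('d') - val('b') = 4 - 2 = 2
  B^(n-1-k) = 11^3 mod 127 = 61
  Delta = 2 * 61 mod 127 = 122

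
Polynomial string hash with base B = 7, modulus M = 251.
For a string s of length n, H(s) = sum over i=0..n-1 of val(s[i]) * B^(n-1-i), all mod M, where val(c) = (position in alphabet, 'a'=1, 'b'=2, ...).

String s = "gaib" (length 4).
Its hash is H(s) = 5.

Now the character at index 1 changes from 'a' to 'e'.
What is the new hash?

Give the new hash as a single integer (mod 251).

val('a') = 1, val('e') = 5
Position k = 1, exponent = n-1-k = 2
B^2 mod M = 7^2 mod 251 = 49
Delta = (5 - 1) * 49 mod 251 = 196
New hash = (5 + 196) mod 251 = 201

Answer: 201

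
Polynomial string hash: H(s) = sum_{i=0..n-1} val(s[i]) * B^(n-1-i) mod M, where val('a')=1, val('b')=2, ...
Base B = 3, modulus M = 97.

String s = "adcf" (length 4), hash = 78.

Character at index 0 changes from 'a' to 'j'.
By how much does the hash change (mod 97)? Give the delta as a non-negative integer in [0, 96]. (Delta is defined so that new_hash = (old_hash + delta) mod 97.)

Delta formula: (val(new) - val(old)) * B^(n-1-k) mod M
  val('j') - val('a') = 10 - 1 = 9
  B^(n-1-k) = 3^3 mod 97 = 27
  Delta = 9 * 27 mod 97 = 49

Answer: 49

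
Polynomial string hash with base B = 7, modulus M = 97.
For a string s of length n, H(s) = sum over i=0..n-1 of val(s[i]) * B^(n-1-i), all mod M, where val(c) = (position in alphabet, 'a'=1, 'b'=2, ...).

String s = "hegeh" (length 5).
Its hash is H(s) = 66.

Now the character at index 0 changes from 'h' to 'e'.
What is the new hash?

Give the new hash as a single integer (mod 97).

val('h') = 8, val('e') = 5
Position k = 0, exponent = n-1-k = 4
B^4 mod M = 7^4 mod 97 = 73
Delta = (5 - 8) * 73 mod 97 = 72
New hash = (66 + 72) mod 97 = 41

Answer: 41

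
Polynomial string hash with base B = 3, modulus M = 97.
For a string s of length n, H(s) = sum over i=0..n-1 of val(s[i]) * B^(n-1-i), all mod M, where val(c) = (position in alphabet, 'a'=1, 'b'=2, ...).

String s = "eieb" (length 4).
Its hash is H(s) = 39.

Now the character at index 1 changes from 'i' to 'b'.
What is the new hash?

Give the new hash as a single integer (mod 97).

val('i') = 9, val('b') = 2
Position k = 1, exponent = n-1-k = 2
B^2 mod M = 3^2 mod 97 = 9
Delta = (2 - 9) * 9 mod 97 = 34
New hash = (39 + 34) mod 97 = 73

Answer: 73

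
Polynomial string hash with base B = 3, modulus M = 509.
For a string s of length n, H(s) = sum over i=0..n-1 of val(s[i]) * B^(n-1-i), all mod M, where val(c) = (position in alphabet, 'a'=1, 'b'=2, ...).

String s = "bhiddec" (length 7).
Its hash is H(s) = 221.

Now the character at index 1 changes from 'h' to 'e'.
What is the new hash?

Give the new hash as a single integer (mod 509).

val('h') = 8, val('e') = 5
Position k = 1, exponent = n-1-k = 5
B^5 mod M = 3^5 mod 509 = 243
Delta = (5 - 8) * 243 mod 509 = 289
New hash = (221 + 289) mod 509 = 1

Answer: 1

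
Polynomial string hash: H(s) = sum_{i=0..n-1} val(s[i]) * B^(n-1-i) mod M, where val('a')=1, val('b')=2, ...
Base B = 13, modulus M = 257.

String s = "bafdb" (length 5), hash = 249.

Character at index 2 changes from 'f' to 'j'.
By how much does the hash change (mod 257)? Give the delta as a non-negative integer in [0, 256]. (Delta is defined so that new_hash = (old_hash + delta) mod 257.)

Delta formula: (val(new) - val(old)) * B^(n-1-k) mod M
  val('j') - val('f') = 10 - 6 = 4
  B^(n-1-k) = 13^2 mod 257 = 169
  Delta = 4 * 169 mod 257 = 162

Answer: 162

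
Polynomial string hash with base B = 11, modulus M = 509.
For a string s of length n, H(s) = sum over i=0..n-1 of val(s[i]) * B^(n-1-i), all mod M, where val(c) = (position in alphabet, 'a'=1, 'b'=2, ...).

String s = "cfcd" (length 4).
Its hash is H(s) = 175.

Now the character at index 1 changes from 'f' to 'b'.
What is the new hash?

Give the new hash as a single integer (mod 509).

Answer: 200

Derivation:
val('f') = 6, val('b') = 2
Position k = 1, exponent = n-1-k = 2
B^2 mod M = 11^2 mod 509 = 121
Delta = (2 - 6) * 121 mod 509 = 25
New hash = (175 + 25) mod 509 = 200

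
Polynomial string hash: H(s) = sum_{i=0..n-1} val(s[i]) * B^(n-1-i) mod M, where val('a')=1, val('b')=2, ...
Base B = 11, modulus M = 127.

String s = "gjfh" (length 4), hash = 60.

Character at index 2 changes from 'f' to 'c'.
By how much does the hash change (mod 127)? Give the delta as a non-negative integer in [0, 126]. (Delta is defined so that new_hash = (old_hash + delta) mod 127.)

Delta formula: (val(new) - val(old)) * B^(n-1-k) mod M
  val('c') - val('f') = 3 - 6 = -3
  B^(n-1-k) = 11^1 mod 127 = 11
  Delta = -3 * 11 mod 127 = 94

Answer: 94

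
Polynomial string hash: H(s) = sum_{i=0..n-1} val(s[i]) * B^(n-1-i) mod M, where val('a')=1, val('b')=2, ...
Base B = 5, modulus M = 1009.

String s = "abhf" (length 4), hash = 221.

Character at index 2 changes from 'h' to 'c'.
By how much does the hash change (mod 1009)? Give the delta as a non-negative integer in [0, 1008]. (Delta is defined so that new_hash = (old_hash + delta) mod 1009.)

Delta formula: (val(new) - val(old)) * B^(n-1-k) mod M
  val('c') - val('h') = 3 - 8 = -5
  B^(n-1-k) = 5^1 mod 1009 = 5
  Delta = -5 * 5 mod 1009 = 984

Answer: 984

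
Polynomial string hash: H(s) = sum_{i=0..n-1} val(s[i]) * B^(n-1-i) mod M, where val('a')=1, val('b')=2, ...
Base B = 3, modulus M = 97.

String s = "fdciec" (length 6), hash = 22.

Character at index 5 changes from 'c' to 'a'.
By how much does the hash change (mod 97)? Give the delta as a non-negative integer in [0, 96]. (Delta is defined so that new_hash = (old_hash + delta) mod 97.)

Delta formula: (val(new) - val(old)) * B^(n-1-k) mod M
  val('a') - val('c') = 1 - 3 = -2
  B^(n-1-k) = 3^0 mod 97 = 1
  Delta = -2 * 1 mod 97 = 95

Answer: 95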